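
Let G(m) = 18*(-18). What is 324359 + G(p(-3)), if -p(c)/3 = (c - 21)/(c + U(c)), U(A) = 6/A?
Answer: 324035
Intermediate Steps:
p(c) = -3*(-21 + c)/(c + 6/c) (p(c) = -3*(c - 21)/(c + 6/c) = -3*(-21 + c)/(c + 6/c))
G(m) = -324
324359 + G(p(-3)) = 324359 - 324 = 324035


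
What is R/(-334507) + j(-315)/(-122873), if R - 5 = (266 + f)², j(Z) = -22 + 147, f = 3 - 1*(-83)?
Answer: -15266883932/41101878611 ≈ -0.37144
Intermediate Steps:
f = 86 (f = 3 + 83 = 86)
j(Z) = 125
R = 123909 (R = 5 + (266 + 86)² = 5 + 352² = 5 + 123904 = 123909)
R/(-334507) + j(-315)/(-122873) = 123909/(-334507) + 125/(-122873) = 123909*(-1/334507) + 125*(-1/122873) = -123909/334507 - 125/122873 = -15266883932/41101878611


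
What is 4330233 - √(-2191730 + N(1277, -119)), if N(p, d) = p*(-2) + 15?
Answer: 4330233 - 7*I*√44781 ≈ 4.3302e+6 - 1481.3*I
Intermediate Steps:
N(p, d) = 15 - 2*p (N(p, d) = -2*p + 15 = 15 - 2*p)
4330233 - √(-2191730 + N(1277, -119)) = 4330233 - √(-2191730 + (15 - 2*1277)) = 4330233 - √(-2191730 + (15 - 2554)) = 4330233 - √(-2191730 - 2539) = 4330233 - √(-2194269) = 4330233 - 7*I*√44781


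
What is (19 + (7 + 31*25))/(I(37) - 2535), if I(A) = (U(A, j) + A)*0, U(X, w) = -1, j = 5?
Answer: -267/845 ≈ -0.31598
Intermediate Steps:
I(A) = 0 (I(A) = (-1 + A)*0 = 0)
(19 + (7 + 31*25))/(I(37) - 2535) = (19 + (7 + 31*25))/(0 - 2535) = (19 + (7 + 775))/(-2535) = (19 + 782)*(-1/2535) = 801*(-1/2535) = -267/845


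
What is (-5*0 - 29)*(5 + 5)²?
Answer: -2900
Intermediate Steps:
(-5*0 - 29)*(5 + 5)² = (0 - 29)*10² = -29*100 = -2900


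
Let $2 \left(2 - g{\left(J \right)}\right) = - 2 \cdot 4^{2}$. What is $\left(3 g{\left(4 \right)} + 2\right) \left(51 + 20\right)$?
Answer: $3976$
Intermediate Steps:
$g{\left(J \right)} = 18$ ($g{\left(J \right)} = 2 - \frac{\left(-2\right) 4^{2}}{2} = 2 - \frac{\left(-2\right) 16}{2} = 2 - -16 = 2 + 16 = 18$)
$\left(3 g{\left(4 \right)} + 2\right) \left(51 + 20\right) = \left(3 \cdot 18 + 2\right) \left(51 + 20\right) = \left(54 + 2\right) 71 = 56 \cdot 71 = 3976$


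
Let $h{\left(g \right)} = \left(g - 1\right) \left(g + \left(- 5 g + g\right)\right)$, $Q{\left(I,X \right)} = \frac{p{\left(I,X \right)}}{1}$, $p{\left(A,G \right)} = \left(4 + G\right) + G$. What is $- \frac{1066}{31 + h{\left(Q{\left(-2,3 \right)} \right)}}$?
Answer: $\frac{1066}{239} \approx 4.4603$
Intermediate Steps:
$p{\left(A,G \right)} = 4 + 2 G$
$Q{\left(I,X \right)} = 4 + 2 X$ ($Q{\left(I,X \right)} = \frac{4 + 2 X}{1} = \left(4 + 2 X\right) 1 = 4 + 2 X$)
$h{\left(g \right)} = - 3 g \left(-1 + g\right)$ ($h{\left(g \right)} = \left(-1 + g\right) \left(g - 4 g\right) = \left(-1 + g\right) \left(- 3 g\right) = - 3 g \left(-1 + g\right)$)
$- \frac{1066}{31 + h{\left(Q{\left(-2,3 \right)} \right)}} = - \frac{1066}{31 + 3 \left(4 + 2 \cdot 3\right) \left(1 - \left(4 + 2 \cdot 3\right)\right)} = - \frac{1066}{31 + 3 \left(4 + 6\right) \left(1 - \left(4 + 6\right)\right)} = - \frac{1066}{31 + 3 \cdot 10 \left(1 - 10\right)} = - \frac{1066}{31 + 3 \cdot 10 \left(-9\right)} = - \frac{1066}{31 - 270} = - \frac{1066}{-239} = \left(-1066\right) \left(- \frac{1}{239}\right) = \frac{1066}{239}$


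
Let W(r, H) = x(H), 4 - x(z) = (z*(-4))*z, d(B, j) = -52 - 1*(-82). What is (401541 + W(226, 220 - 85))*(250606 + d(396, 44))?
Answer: 118912997020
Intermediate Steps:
d(B, j) = 30 (d(B, j) = -52 + 82 = 30)
x(z) = 4 + 4*z² (x(z) = 4 - z*(-4)*z = 4 - (-4*z)*z = 4 - (-4)*z² = 4 + 4*z²)
W(r, H) = 4 + 4*H²
(401541 + W(226, 220 - 85))*(250606 + d(396, 44)) = (401541 + (4 + 4*(220 - 85)²))*(250606 + 30) = (401541 + (4 + 4*135²))*250636 = (401541 + (4 + 4*18225))*250636 = (401541 + (4 + 72900))*250636 = (401541 + 72904)*250636 = 474445*250636 = 118912997020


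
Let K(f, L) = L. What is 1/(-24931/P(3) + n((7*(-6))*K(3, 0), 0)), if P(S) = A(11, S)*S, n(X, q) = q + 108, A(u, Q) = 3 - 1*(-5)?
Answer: -24/22339 ≈ -0.0010744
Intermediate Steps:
A(u, Q) = 8 (A(u, Q) = 3 + 5 = 8)
n(X, q) = 108 + q
P(S) = 8*S
1/(-24931/P(3) + n((7*(-6))*K(3, 0), 0)) = 1/(-24931/(8*3) + (108 + 0)) = 1/(-24931/24 + 108) = 1/(-22339/24) = -24/22339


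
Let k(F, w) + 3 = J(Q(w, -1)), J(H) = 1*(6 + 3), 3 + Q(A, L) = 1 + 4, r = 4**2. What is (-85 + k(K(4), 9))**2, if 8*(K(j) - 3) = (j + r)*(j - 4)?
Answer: 6241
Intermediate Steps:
r = 16
Q(A, L) = 2 (Q(A, L) = -3 + (1 + 4) = -3 + 5 = 2)
K(j) = 3 + (-4 + j)*(16 + j)/8 (K(j) = 3 + ((j + 16)*(j - 4))/8 = 3 + ((16 + j)*(-4 + j))/8 = 3 + ((-4 + j)*(16 + j))/8 = 3 + (-4 + j)*(16 + j)/8)
J(H) = 9 (J(H) = 1*9 = 9)
k(F, w) = 6 (k(F, w) = -3 + 9 = 6)
(-85 + k(K(4), 9))**2 = (-85 + 6)**2 = (-79)**2 = 6241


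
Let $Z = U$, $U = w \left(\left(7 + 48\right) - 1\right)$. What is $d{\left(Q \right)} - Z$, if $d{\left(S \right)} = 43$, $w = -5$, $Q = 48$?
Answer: $313$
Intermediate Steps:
$U = -270$ ($U = - 5 \left(\left(7 + 48\right) - 1\right) = - 5 \left(55 - 1\right) = \left(-5\right) 54 = -270$)
$Z = -270$
$d{\left(Q \right)} - Z = 43 - -270 = 43 + 270 = 313$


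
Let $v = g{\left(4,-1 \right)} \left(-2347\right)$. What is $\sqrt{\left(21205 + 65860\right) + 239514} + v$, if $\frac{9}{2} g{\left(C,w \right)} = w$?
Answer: $\frac{4694}{9} + 11 \sqrt{2699} \approx 1093.0$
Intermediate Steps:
$g{\left(C,w \right)} = \frac{2 w}{9}$
$v = \frac{4694}{9}$ ($v = \frac{2}{9} \left(-1\right) \left(-2347\right) = \left(- \frac{2}{9}\right) \left(-2347\right) = \frac{4694}{9} \approx 521.56$)
$\sqrt{\left(21205 + 65860\right) + 239514} + v = \sqrt{\left(21205 + 65860\right) + 239514} + \frac{4694}{9} = \sqrt{87065 + 239514} + \frac{4694}{9} = \sqrt{326579} + \frac{4694}{9} = 11 \sqrt{2699} + \frac{4694}{9} = \frac{4694}{9} + 11 \sqrt{2699}$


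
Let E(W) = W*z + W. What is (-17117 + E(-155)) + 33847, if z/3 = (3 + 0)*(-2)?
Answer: 19365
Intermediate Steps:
z = -18 (z = 3*((3 + 0)*(-2)) = 3*(3*(-2)) = 3*(-6) = -18)
E(W) = -17*W (E(W) = W*(-18) + W = -18*W + W = -17*W)
(-17117 + E(-155)) + 33847 = (-17117 - 17*(-155)) + 33847 = (-17117 + 2635) + 33847 = -14482 + 33847 = 19365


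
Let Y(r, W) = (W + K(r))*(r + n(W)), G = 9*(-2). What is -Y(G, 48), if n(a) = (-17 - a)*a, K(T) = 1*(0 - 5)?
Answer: 134934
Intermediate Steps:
K(T) = -5 (K(T) = 1*(-5) = -5)
n(a) = a*(-17 - a)
G = -18
Y(r, W) = (-5 + W)*(r - W*(17 + W)) (Y(r, W) = (W - 5)*(r - W*(17 + W)) = (-5 + W)*(r - W*(17 + W)))
-Y(G, 48) = -(-1*48³ - 12*48² - 5*(-18) + 85*48 + 48*(-18)) = -(-1*110592 - 12*2304 + 90 + 4080 - 864) = -(-110592 - 27648 + 90 + 4080 - 864) = -1*(-134934) = 134934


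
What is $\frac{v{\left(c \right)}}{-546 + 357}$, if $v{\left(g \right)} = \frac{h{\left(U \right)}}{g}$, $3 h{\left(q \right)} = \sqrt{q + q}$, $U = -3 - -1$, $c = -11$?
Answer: $\frac{2 i}{6237} \approx 0.00032067 i$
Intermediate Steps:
$U = -2$ ($U = -3 + 1 = -2$)
$h{\left(q \right)} = \frac{\sqrt{2} \sqrt{q}}{3}$ ($h{\left(q \right)} = \frac{\sqrt{q + q}}{3} = \frac{\sqrt{2 q}}{3} = \frac{\sqrt{2} \sqrt{q}}{3}$)
$v{\left(g \right)} = \frac{2 i}{3 g}$ ($v{\left(g \right)} = \frac{\frac{1}{3} \sqrt{2} \sqrt{-2}}{g} = \frac{\frac{1}{3} \sqrt{2} i \sqrt{2}}{g} = \frac{\frac{2}{3} i}{g} = \frac{2 i}{3 g}$)
$\frac{v{\left(c \right)}}{-546 + 357} = \frac{\frac{2}{3} i \frac{1}{-11}}{-546 + 357} = \frac{\frac{2}{3} i \left(- \frac{1}{11}\right)}{-189} = - \frac{2 i}{33} \left(- \frac{1}{189}\right) = \frac{2 i}{6237}$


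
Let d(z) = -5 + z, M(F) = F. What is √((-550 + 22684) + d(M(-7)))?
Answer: 3*√2458 ≈ 148.73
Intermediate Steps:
√((-550 + 22684) + d(M(-7))) = √((-550 + 22684) + (-5 - 7)) = √(22134 - 12) = √22122 = 3*√2458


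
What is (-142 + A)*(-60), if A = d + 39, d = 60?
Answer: 2580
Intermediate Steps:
A = 99 (A = 60 + 39 = 99)
(-142 + A)*(-60) = (-142 + 99)*(-60) = -43*(-60) = 2580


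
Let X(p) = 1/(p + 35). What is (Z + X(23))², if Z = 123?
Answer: 50908225/3364 ≈ 15133.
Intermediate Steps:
X(p) = 1/(35 + p)
(Z + X(23))² = (123 + 1/(35 + 23))² = (123 + 1/58)² = (7135/58)² = 50908225/3364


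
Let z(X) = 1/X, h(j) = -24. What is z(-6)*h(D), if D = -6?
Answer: 4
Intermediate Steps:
z(X) = 1/X
z(-6)*h(D) = -24/(-6) = -⅙*(-24) = 4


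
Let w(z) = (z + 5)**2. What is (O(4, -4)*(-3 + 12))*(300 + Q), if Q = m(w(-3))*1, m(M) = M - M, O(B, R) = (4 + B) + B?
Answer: 32400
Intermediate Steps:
w(z) = (5 + z)**2
O(B, R) = 4 + 2*B
m(M) = 0
Q = 0 (Q = 0*1 = 0)
(O(4, -4)*(-3 + 12))*(300 + Q) = ((4 + 2*4)*(-3 + 12))*(300 + 0) = ((4 + 8)*9)*300 = (12*9)*300 = 108*300 = 32400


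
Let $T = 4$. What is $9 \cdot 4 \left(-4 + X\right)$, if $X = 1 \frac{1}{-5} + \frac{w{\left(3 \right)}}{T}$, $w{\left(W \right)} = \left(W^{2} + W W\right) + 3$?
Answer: $\frac{189}{5} \approx 37.8$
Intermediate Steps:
$w{\left(W \right)} = 3 + 2 W^{2}$ ($w{\left(W \right)} = \left(W^{2} + W^{2}\right) + 3 = 2 W^{2} + 3 = 3 + 2 W^{2}$)
$X = \frac{101}{20}$ ($X = 1 \frac{1}{-5} + \frac{3 + 2 \cdot 3^{2}}{4} = 1 \left(- \frac{1}{5}\right) + \left(3 + 2 \cdot 9\right) \frac{1}{4} = - \frac{1}{5} + \left(3 + 18\right) \frac{1}{4} = - \frac{1}{5} + 21 \cdot \frac{1}{4} = - \frac{1}{5} + \frac{21}{4} = \frac{101}{20} \approx 5.05$)
$9 \cdot 4 \left(-4 + X\right) = 9 \cdot 4 \left(-4 + \frac{101}{20}\right) = 36 \cdot \frac{21}{20} = \frac{189}{5}$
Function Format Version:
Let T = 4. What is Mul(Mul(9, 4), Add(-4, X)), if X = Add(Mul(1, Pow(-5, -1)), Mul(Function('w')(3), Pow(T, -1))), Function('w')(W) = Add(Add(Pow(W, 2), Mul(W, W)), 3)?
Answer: Rational(189, 5) ≈ 37.800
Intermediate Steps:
Function('w')(W) = Add(3, Mul(2, Pow(W, 2))) (Function('w')(W) = Add(Add(Pow(W, 2), Pow(W, 2)), 3) = Add(Mul(2, Pow(W, 2)), 3) = Add(3, Mul(2, Pow(W, 2))))
X = Rational(101, 20) (X = Add(Mul(1, Pow(-5, -1)), Mul(Add(3, Mul(2, Pow(3, 2))), Pow(4, -1))) = Add(Mul(1, Rational(-1, 5)), Mul(Add(3, Mul(2, 9)), Rational(1, 4))) = Add(Rational(-1, 5), Mul(Add(3, 18), Rational(1, 4))) = Add(Rational(-1, 5), Mul(21, Rational(1, 4))) = Add(Rational(-1, 5), Rational(21, 4)) = Rational(101, 20) ≈ 5.0500)
Mul(Mul(9, 4), Add(-4, X)) = Mul(Mul(9, 4), Add(-4, Rational(101, 20))) = Mul(36, Rational(21, 20)) = Rational(189, 5)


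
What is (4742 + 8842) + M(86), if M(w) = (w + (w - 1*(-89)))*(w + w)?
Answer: 58476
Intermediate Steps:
M(w) = 2*w*(89 + 2*w) (M(w) = (w + (w + 89))*(2*w) = (w + (89 + w))*(2*w) = (89 + 2*w)*(2*w) = 2*w*(89 + 2*w))
(4742 + 8842) + M(86) = (4742 + 8842) + 2*86*(89 + 2*86) = 13584 + 2*86*(89 + 172) = 13584 + 2*86*261 = 13584 + 44892 = 58476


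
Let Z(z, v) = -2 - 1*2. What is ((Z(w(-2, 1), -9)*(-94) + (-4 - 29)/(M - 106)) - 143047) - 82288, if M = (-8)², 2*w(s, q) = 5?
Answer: -3149415/14 ≈ -2.2496e+5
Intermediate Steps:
w(s, q) = 5/2 (w(s, q) = (½)*5 = 5/2)
Z(z, v) = -4 (Z(z, v) = -2 - 2 = -4)
M = 64
((Z(w(-2, 1), -9)*(-94) + (-4 - 29)/(M - 106)) - 143047) - 82288 = ((-4*(-94) + (-4 - 29)/(64 - 106)) - 143047) - 82288 = ((376 - 33/(-42)) - 143047) - 82288 = ((376 - 33*(-1/42)) - 143047) - 82288 = ((376 + 11/14) - 143047) - 82288 = (5275/14 - 143047) - 82288 = -1997383/14 - 82288 = -3149415/14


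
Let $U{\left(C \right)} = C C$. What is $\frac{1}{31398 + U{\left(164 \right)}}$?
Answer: $\frac{1}{58294} \approx 1.7154 \cdot 10^{-5}$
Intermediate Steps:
$U{\left(C \right)} = C^{2}$
$\frac{1}{31398 + U{\left(164 \right)}} = \frac{1}{31398 + 164^{2}} = \frac{1}{31398 + 26896} = \frac{1}{58294}$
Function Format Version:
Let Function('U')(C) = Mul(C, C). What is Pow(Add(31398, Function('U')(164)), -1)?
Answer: Rational(1, 58294) ≈ 1.7154e-5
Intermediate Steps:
Function('U')(C) = Pow(C, 2)
Pow(Add(31398, Function('U')(164)), -1) = Pow(Add(31398, Pow(164, 2)), -1) = Pow(Add(31398, 26896), -1) = Pow(58294, -1) = Rational(1, 58294)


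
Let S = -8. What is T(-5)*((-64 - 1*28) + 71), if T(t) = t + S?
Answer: 273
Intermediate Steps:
T(t) = -8 + t (T(t) = t - 8 = -8 + t)
T(-5)*((-64 - 1*28) + 71) = (-8 - 5)*((-64 - 1*28) + 71) = -13*((-64 - 28) + 71) = -13*(-92 + 71) = -13*(-21) = 273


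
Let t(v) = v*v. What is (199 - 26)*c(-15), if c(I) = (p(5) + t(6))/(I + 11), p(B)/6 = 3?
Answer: -4671/2 ≈ -2335.5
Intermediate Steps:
p(B) = 18 (p(B) = 6*3 = 18)
t(v) = v²
c(I) = 54/(11 + I) (c(I) = (18 + 6²)/(I + 11) = (18 + 36)/(11 + I) = 54/(11 + I))
(199 - 26)*c(-15) = (199 - 26)*(54/(11 - 15)) = 173*(54/(-4)) = 173*(54*(-¼)) = 173*(-27/2) = -4671/2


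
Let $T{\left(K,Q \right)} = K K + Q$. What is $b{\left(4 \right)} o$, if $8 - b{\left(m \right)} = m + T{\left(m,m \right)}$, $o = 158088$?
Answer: $-2529408$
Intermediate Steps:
$T{\left(K,Q \right)} = Q + K^{2}$ ($T{\left(K,Q \right)} = K^{2} + Q = Q + K^{2}$)
$b{\left(m \right)} = 8 - m^{2} - 2 m$ ($b{\left(m \right)} = 8 - \left(m + \left(m + m^{2}\right)\right) = 8 - \left(m^{2} + 2 m\right) = 8 - m^{2} - 2 m$)
$b{\left(4 \right)} o = \left(8 - 4^{2} - 8\right) 158088 = \left(8 - 16 - 8\right) 158088 = \left(-16\right) 158088 = -2529408$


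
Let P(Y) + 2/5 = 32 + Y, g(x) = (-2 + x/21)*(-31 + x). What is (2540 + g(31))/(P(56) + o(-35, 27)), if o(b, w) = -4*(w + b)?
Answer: 6350/299 ≈ 21.237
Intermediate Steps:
o(b, w) = -4*b - 4*w (o(b, w) = -4*(b + w) = -4*b - 4*w)
g(x) = (-31 + x)*(-2 + x/21) (g(x) = (-2 + x*(1/21))*(-31 + x) = (-2 + x/21)*(-31 + x) = (-31 + x)*(-2 + x/21))
P(Y) = 158/5 + Y (P(Y) = -⅖ + (32 + Y) = 158/5 + Y)
(2540 + g(31))/(P(56) + o(-35, 27)) = (2540 + (62 - 73/21*31 + (1/21)*31²))/((158/5 + 56) + (-4*(-35) - 4*27)) = (2540 + (62 - 2263/21 + (1/21)*961))/(438/5 + (140 - 108)) = (2540 + (62 - 2263/21 + 961/21))/(438/5 + 32) = (2540 + 0)/(598/5) = 2540*(5/598) = 6350/299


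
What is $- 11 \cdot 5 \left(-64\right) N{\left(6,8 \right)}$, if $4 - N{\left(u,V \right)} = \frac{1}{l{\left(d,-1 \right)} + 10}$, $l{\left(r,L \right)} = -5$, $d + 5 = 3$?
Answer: $13376$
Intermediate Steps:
$d = -2$ ($d = -5 + 3 = -2$)
$N{\left(u,V \right)} = \frac{19}{5}$ ($N{\left(u,V \right)} = 4 - \frac{1}{-5 + 10} = 4 - \frac{1}{5} = \frac{19}{5}$)
$- 11 \cdot 5 \left(-64\right) N{\left(6,8 \right)} = - 11 \cdot 5 \left(-64\right) \frac{19}{5} = \left(-11\right) \left(-320\right) \frac{19}{5} = 3520 \cdot \frac{19}{5} = 13376$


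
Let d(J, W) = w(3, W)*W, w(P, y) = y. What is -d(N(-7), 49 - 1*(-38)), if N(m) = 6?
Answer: -7569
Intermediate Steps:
d(J, W) = W**2 (d(J, W) = W*W = W**2)
-d(N(-7), 49 - 1*(-38)) = -(49 - 1*(-38))**2 = -(49 + 38)**2 = -1*87**2 = -1*7569 = -7569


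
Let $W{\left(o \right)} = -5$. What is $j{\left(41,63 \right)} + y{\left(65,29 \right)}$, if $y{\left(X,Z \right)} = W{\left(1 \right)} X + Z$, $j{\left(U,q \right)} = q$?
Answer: $-233$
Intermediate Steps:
$y{\left(X,Z \right)} = Z - 5 X$ ($y{\left(X,Z \right)} = - 5 X + Z = Z - 5 X$)
$j{\left(41,63 \right)} + y{\left(65,29 \right)} = 63 + \left(29 - 325\right) = 63 - 296 = -233$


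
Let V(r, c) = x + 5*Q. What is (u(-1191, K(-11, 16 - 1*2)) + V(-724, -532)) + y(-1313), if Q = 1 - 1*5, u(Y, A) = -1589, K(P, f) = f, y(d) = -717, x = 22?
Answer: -2304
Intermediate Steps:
Q = -4 (Q = 1 - 5 = -4)
V(r, c) = 2 (V(r, c) = 22 + 5*(-4) = 22 - 20 = 2)
(u(-1191, K(-11, 16 - 1*2)) + V(-724, -532)) + y(-1313) = (-1589 + 2) - 717 = -1587 - 717 = -2304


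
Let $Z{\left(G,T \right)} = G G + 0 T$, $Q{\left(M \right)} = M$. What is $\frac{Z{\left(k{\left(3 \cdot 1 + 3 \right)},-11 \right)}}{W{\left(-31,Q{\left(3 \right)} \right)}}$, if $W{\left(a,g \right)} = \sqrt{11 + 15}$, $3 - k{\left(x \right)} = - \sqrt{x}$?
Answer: $\frac{\sqrt{26} \left(3 + \sqrt{6}\right)^{2}}{26} \approx 5.8241$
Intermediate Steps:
$k{\left(x \right)} = 3 + \sqrt{x}$ ($k{\left(x \right)} = 3 - - \sqrt{x} = 3 + \sqrt{x}$)
$W{\left(a,g \right)} = \sqrt{26}$
$Z{\left(G,T \right)} = G^{2}$ ($Z{\left(G,T \right)} = G^{2} + 0 = G^{2}$)
$\frac{Z{\left(k{\left(3 \cdot 1 + 3 \right)},-11 \right)}}{W{\left(-31,Q{\left(3 \right)} \right)}} = \frac{\left(3 + \sqrt{3 \cdot 1 + 3}\right)^{2}}{\sqrt{26}} = \left(3 + \sqrt{3 + 3}\right)^{2} \frac{\sqrt{26}}{26} = \left(3 + \sqrt{6}\right)^{2} \frac{\sqrt{26}}{26} = \frac{\sqrt{26} \left(3 + \sqrt{6}\right)^{2}}{26}$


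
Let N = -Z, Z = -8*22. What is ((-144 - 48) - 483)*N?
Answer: -118800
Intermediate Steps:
Z = -176
N = 176 (N = -1*(-176) = 176)
((-144 - 48) - 483)*N = ((-144 - 48) - 483)*176 = (-192 - 483)*176 = -675*176 = -118800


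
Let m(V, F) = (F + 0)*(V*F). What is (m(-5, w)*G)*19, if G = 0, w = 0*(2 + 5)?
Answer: 0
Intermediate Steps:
w = 0 (w = 0*7 = 0)
m(V, F) = V*F² (m(V, F) = F*(F*V) = V*F²)
(m(-5, w)*G)*19 = (-5*0²*0)*19 = (-5*0*0)*19 = (0*0)*19 = 0*19 = 0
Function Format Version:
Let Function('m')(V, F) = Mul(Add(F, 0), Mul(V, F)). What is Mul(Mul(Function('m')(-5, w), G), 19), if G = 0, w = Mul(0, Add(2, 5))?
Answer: 0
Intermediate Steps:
w = 0 (w = Mul(0, 7) = 0)
Function('m')(V, F) = Mul(V, Pow(F, 2)) (Function('m')(V, F) = Mul(F, Mul(F, V)) = Mul(V, Pow(F, 2)))
Mul(Mul(Function('m')(-5, w), G), 19) = Mul(Mul(Mul(-5, Pow(0, 2)), 0), 19) = Mul(Mul(Mul(-5, 0), 0), 19) = Mul(Mul(0, 0), 19) = Mul(0, 19) = 0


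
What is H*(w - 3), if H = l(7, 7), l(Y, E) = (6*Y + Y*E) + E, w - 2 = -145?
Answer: -14308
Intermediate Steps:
w = -143 (w = 2 - 145 = -143)
l(Y, E) = E + 6*Y + E*Y (l(Y, E) = (6*Y + E*Y) + E = E + 6*Y + E*Y)
H = 98 (H = 7 + 6*7 + 7*7 = 7 + 42 + 49 = 98)
H*(w - 3) = 98*(-143 - 3) = 98*(-146) = -14308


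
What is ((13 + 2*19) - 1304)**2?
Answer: 1570009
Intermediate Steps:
((13 + 2*19) - 1304)**2 = ((13 + 38) - 1304)**2 = (51 - 1304)**2 = (-1253)**2 = 1570009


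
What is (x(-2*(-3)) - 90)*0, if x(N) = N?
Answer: 0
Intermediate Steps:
(x(-2*(-3)) - 90)*0 = (-2*(-3) - 90)*0 = (6 - 90)*0 = -84*0 = 0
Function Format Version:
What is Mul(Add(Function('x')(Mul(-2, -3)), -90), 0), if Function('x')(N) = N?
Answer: 0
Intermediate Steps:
Mul(Add(Function('x')(Mul(-2, -3)), -90), 0) = Mul(Add(Mul(-2, -3), -90), 0) = Mul(Add(6, -90), 0) = Mul(-84, 0) = 0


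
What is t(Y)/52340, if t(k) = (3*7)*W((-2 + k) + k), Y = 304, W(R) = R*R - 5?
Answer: 7711851/52340 ≈ 147.34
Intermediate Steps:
W(R) = -5 + R**2 (W(R) = R**2 - 5 = -5 + R**2)
t(k) = -105 + 21*(-2 + 2*k)**2 (t(k) = (3*7)*(-5 + ((-2 + k) + k)**2) = 21*(-5 + (-2 + 2*k)**2) = -105 + 21*(-2 + 2*k)**2)
t(Y)/52340 = (-105 + 84*(-1 + 304)**2)/52340 = (-105 + 84*303**2)*(1/52340) = (-105 + 84*91809)*(1/52340) = (-105 + 7711956)*(1/52340) = 7711851*(1/52340) = 7711851/52340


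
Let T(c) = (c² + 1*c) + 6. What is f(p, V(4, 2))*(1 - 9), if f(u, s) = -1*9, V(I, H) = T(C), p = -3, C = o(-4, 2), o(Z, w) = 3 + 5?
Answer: 72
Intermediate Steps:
o(Z, w) = 8
C = 8
T(c) = 6 + c + c² (T(c) = (c² + c) + 6 = (c + c²) + 6 = 6 + c + c²)
V(I, H) = 78 (V(I, H) = 6 + 8 + 8² = 6 + 8 + 64 = 78)
f(u, s) = -9
f(p, V(4, 2))*(1 - 9) = -9*(1 - 9) = -9*(-8) = 72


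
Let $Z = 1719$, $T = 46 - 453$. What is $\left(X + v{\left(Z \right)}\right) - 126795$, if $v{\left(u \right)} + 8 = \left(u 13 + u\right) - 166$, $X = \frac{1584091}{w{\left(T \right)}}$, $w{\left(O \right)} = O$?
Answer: $- \frac{43465612}{407} \approx -1.068 \cdot 10^{5}$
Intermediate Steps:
$T = -407$
$X = - \frac{1584091}{407}$ ($X = \frac{1584091}{-407} = 1584091 \left(- \frac{1}{407}\right) = - \frac{1584091}{407} \approx -3892.1$)
$v{\left(u \right)} = -174 + 14 u$ ($v{\left(u \right)} = -8 - \left(166 - u - u 13\right) = -8 + \left(\left(13 u + u\right) - 166\right) = -8 + \left(14 u - 166\right) = -8 + \left(-166 + 14 u\right) = -174 + 14 u$)
$\left(X + v{\left(Z \right)}\right) - 126795 = \left(- \frac{1584091}{407} + \left(-174 + 14 \cdot 1719\right)\right) - 126795 = \left(- \frac{1584091}{407} + \left(-174 + 24066\right)\right) - 126795 = \left(- \frac{1584091}{407} + 23892\right) - 126795 = \frac{8139953}{407} - 126795 = - \frac{43465612}{407}$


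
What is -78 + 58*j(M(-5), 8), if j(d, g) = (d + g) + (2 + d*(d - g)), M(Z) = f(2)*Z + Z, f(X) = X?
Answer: 19642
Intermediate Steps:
M(Z) = 3*Z (M(Z) = 2*Z + Z = 3*Z)
j(d, g) = 2 + d + g + d*(d - g)
-78 + 58*j(M(-5), 8) = -78 + 58*(2 + 3*(-5) + 8 + (3*(-5))**2 - 1*3*(-5)*8) = -78 + 58*(2 - 15 + 8 + (-15)**2 - 1*(-15)*8) = -78 + 58*(2 - 15 + 8 + 225 + 120) = -78 + 58*340 = -78 + 19720 = 19642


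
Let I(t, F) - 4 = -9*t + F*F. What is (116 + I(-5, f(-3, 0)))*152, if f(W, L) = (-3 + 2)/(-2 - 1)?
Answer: 225872/9 ≈ 25097.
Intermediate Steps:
f(W, L) = 1/3 (f(W, L) = -1/(-3) = -1*(-1/3) = 1/3)
I(t, F) = 4 + F**2 - 9*t (I(t, F) = 4 + (-9*t + F*F) = 4 + (-9*t + F**2) = 4 + (F**2 - 9*t) = 4 + F**2 - 9*t)
(116 + I(-5, f(-3, 0)))*152 = (116 + (4 + (1/3)**2 - 9*(-5)))*152 = (116 + (4 + 1/9 + 45))*152 = (116 + 442/9)*152 = (1486/9)*152 = 225872/9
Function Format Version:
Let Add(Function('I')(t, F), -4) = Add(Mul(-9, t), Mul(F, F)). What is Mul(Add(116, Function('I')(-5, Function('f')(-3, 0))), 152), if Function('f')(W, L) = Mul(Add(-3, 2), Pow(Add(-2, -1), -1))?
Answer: Rational(225872, 9) ≈ 25097.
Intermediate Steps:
Function('f')(W, L) = Rational(1, 3) (Function('f')(W, L) = Mul(-1, Pow(-3, -1)) = Mul(-1, Rational(-1, 3)) = Rational(1, 3))
Function('I')(t, F) = Add(4, Pow(F, 2), Mul(-9, t)) (Function('I')(t, F) = Add(4, Add(Mul(-9, t), Mul(F, F))) = Add(4, Add(Mul(-9, t), Pow(F, 2))) = Add(4, Add(Pow(F, 2), Mul(-9, t))) = Add(4, Pow(F, 2), Mul(-9, t)))
Mul(Add(116, Function('I')(-5, Function('f')(-3, 0))), 152) = Mul(Add(116, Add(4, Pow(Rational(1, 3), 2), Mul(-9, -5))), 152) = Mul(Add(116, Add(4, Rational(1, 9), 45)), 152) = Mul(Add(116, Rational(442, 9)), 152) = Mul(Rational(1486, 9), 152) = Rational(225872, 9)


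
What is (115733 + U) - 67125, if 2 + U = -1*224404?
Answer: -175798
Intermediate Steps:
U = -224406 (U = -2 - 1*224404 = -2 - 224404 = -224406)
(115733 + U) - 67125 = (115733 - 224406) - 67125 = -108673 - 67125 = -175798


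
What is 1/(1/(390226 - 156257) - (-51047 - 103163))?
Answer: 233969/36080359491 ≈ 6.4847e-6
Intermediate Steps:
1/(1/(390226 - 156257) - (-51047 - 103163)) = 1/(1/233969 - 1*(-154210)) = 1/(1/233969 + 154210) = 1/(36080359491/233969) = 233969/36080359491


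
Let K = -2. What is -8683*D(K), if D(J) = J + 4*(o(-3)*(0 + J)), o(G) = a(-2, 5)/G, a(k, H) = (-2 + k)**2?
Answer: -1059326/3 ≈ -3.5311e+5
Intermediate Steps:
o(G) = 16/G (o(G) = (-2 - 2)**2/G = (-4)**2/G = 16/G)
D(J) = -61*J/3 (D(J) = J + 4*((16/(-3))*(0 + J)) = J + 4*((16*(-1/3))*J) = J + 4*(-16*J/3) = J - 64*J/3 = -61*J/3)
-8683*D(K) = -(-529663)*(-2)/3 = -8683*122/3 = -1059326/3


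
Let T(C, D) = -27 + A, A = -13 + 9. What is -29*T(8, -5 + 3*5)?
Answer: 899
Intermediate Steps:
A = -4
T(C, D) = -31 (T(C, D) = -27 - 4 = -31)
-29*T(8, -5 + 3*5) = -29*(-31) = 899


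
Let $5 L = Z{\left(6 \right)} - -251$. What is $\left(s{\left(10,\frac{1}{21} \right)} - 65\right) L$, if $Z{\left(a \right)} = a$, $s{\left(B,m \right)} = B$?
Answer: $-2827$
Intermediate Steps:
$L = \frac{257}{5}$ ($L = \frac{6 - -251}{5} = \frac{6 + 251}{5} = \frac{1}{5} \cdot 257 = \frac{257}{5} \approx 51.4$)
$\left(s{\left(10,\frac{1}{21} \right)} - 65\right) L = \left(10 - 65\right) \frac{257}{5} = \left(-55\right) \frac{257}{5} = -2827$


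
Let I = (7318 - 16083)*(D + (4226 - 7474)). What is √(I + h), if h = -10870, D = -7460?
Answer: 5*√3753790 ≈ 9687.3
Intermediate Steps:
I = 93855620 (I = (7318 - 16083)*(-7460 + (4226 - 7474)) = -8765*(-7460 - 3248) = -8765*(-10708) = 93855620)
√(I + h) = √(93855620 - 10870) = √93844750 = 5*√3753790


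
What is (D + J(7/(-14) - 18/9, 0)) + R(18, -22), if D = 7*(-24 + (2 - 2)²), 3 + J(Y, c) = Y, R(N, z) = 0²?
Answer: -347/2 ≈ -173.50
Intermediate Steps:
R(N, z) = 0
J(Y, c) = -3 + Y
D = -168 (D = 7*(-24 + 0²) = 7*(-24 + 0) = 7*(-24) = -168)
(D + J(7/(-14) - 18/9, 0)) + R(18, -22) = (-168 + (-3 + (7/(-14) - 18/9))) + 0 = (-168 + (-3 + (7*(-1/14) - 18*⅑))) + 0 = (-168 + (-3 + (-½ - 2))) + 0 = (-168 + (-3 - 5/2)) + 0 = (-168 - 11/2) + 0 = -347/2 + 0 = -347/2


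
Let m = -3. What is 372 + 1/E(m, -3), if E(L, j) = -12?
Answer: 4463/12 ≈ 371.92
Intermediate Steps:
372 + 1/E(m, -3) = 372 + 1/(-12) = 372 - 1/12 = 4463/12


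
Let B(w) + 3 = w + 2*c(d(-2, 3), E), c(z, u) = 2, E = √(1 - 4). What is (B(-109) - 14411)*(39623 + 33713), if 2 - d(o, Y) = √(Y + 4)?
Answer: -1064765384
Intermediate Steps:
d(o, Y) = 2 - √(4 + Y) (d(o, Y) = 2 - √(Y + 4) = 2 - √(4 + Y))
E = I*√3 (E = √(-3) = I*√3 ≈ 1.732*I)
B(w) = 1 + w (B(w) = -3 + (w + 2*2) = -3 + (w + 4) = -3 + (4 + w) = 1 + w)
(B(-109) - 14411)*(39623 + 33713) = ((1 - 109) - 14411)*(39623 + 33713) = (-108 - 14411)*73336 = -14519*73336 = -1064765384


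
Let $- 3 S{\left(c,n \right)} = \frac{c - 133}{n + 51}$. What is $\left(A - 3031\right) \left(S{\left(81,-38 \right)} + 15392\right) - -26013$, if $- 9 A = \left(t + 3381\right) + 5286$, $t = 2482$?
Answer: $- \frac{1773902689}{27} \approx -6.57 \cdot 10^{7}$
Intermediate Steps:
$S{\left(c,n \right)} = - \frac{-133 + c}{3 \left(51 + n\right)}$ ($S{\left(c,n \right)} = - \frac{\left(c - 133\right) \frac{1}{n + 51}}{3} = - \frac{\left(-133 + c\right) \frac{1}{51 + n}}{3} = - \frac{\frac{1}{51 + n} \left(-133 + c\right)}{3} = - \frac{-133 + c}{3 \left(51 + n\right)}$)
$A = - \frac{11149}{9}$ ($A = - \frac{\left(2482 + 3381\right) + 5286}{9} = - \frac{5863 + 5286}{9} = \left(- \frac{1}{9}\right) 11149 = - \frac{11149}{9} \approx -1238.8$)
$\left(A - 3031\right) \left(S{\left(81,-38 \right)} + 15392\right) - -26013 = \left(- \frac{11149}{9} - 3031\right) \left(\frac{133 - 81}{3 \left(51 - 38\right)} + 15392\right) - -26013 = - \frac{38428 \left(\frac{133 - 81}{3 \cdot 13} + 15392\right)}{9} + 26013 = - \frac{38428 \left(\frac{1}{3} \cdot \frac{1}{13} \cdot 52 + 15392\right)}{9} + 26013 = - \frac{38428 \left(\frac{4}{3} + 15392\right)}{9} + 26013 = \left(- \frac{38428}{9}\right) \frac{46180}{3} + 26013 = - \frac{1774605040}{27} + 26013 = - \frac{1773902689}{27}$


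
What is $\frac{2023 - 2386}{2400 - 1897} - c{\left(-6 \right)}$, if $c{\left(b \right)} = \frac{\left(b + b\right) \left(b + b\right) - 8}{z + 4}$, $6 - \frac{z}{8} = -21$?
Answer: $- \frac{37067}{27665} \approx -1.3399$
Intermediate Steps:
$z = 216$ ($z = 48 - -168 = 48 + 168 = 216$)
$c{\left(b \right)} = - \frac{2}{55} + \frac{b^{2}}{55}$ ($c{\left(b \right)} = \frac{\left(b + b\right) \left(b + b\right) - 8}{216 + 4} = \frac{2 b 2 b - 8}{220} = \left(4 b^{2} - 8\right) \frac{1}{220} = \left(-8 + 4 b^{2}\right) \frac{1}{220} = - \frac{2}{55} + \frac{b^{2}}{55}$)
$\frac{2023 - 2386}{2400 - 1897} - c{\left(-6 \right)} = \frac{2023 - 2386}{2400 - 1897} - \left(- \frac{2}{55} + \frac{\left(-6\right)^{2}}{55}\right) = - \frac{363}{503} - \left(- \frac{2}{55} + \frac{1}{55} \cdot 36\right) = \left(-363\right) \frac{1}{503} - \left(- \frac{2}{55} + \frac{36}{55}\right) = - \frac{363}{503} - \frac{34}{55} = - \frac{37067}{27665}$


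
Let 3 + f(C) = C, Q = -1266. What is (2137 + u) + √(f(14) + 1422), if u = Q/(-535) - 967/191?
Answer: 218093806/102185 + √1433 ≈ 2172.2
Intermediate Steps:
f(C) = -3 + C
u = -275539/102185 (u = -1266/(-535) - 967/191 = -1266*(-1/535) - 967*1/191 = 1266/535 - 967/191 = -275539/102185 ≈ -2.6965)
(2137 + u) + √(f(14) + 1422) = (2137 - 275539/102185) + √((-3 + 14) + 1422) = 218093806/102185 + √(11 + 1422) = 218093806/102185 + √1433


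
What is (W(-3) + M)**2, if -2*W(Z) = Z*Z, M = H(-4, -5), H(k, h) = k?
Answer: 289/4 ≈ 72.250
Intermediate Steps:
M = -4
W(Z) = -Z**2/2 (W(Z) = -Z*Z/2 = -Z**2/2)
(W(-3) + M)**2 = (-1/2*(-3)**2 - 4)**2 = (-1/2*9 - 4)**2 = (-9/2 - 4)**2 = (-17/2)**2 = 289/4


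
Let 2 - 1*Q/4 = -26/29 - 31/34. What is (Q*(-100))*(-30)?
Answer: 22530000/493 ≈ 45700.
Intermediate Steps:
Q = 7510/493 (Q = 8 - 4*(-26/29 - 31/34) = 8 - 4*(-1783/986) = 8 + 3566/493 = 7510/493 ≈ 15.233)
(Q*(-100))*(-30) = ((7510/493)*(-100))*(-30) = -751000/493*(-30) = 22530000/493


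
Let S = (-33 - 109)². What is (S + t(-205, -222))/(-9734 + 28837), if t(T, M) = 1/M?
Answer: 4476407/4240866 ≈ 1.0555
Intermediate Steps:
S = 20164 (S = (-142)² = 20164)
(S + t(-205, -222))/(-9734 + 28837) = (20164 + 1/(-222))/(-9734 + 28837) = (20164 - 1/222)/19103 = (4476407/222)*(1/19103) = 4476407/4240866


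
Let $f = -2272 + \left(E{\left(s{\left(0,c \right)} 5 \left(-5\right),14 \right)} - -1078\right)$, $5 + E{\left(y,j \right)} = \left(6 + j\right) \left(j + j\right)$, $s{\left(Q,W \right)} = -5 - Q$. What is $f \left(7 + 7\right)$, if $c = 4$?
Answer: $-8946$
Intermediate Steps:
$E{\left(y,j \right)} = -5 + 2 j \left(6 + j\right)$ ($E{\left(y,j \right)} = -5 + \left(6 + j\right) \left(j + j\right) = -5 + \left(6 + j\right) 2 j = -5 + 2 j \left(6 + j\right)$)
$f = -639$ ($f = -2272 + \left(\left(-5 + 2 \cdot 14^{2} + 12 \cdot 14\right) - -1078\right) = -2272 + \left(\left(-5 + 2 \cdot 196 + 168\right) + 1078\right) = -2272 + \left(\left(-5 + 392 + 168\right) + 1078\right) = -2272 + \left(555 + 1078\right) = -2272 + 1633 = -639$)
$f \left(7 + 7\right) = - 639 \left(7 + 7\right) = \left(-639\right) 14 = -8946$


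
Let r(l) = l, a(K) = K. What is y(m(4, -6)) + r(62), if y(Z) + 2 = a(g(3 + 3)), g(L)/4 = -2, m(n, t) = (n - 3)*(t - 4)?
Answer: 52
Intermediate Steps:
m(n, t) = (-4 + t)*(-3 + n) (m(n, t) = (-3 + n)*(-4 + t) = (-4 + t)*(-3 + n))
g(L) = -8 (g(L) = 4*(-2) = -8)
y(Z) = -10 (y(Z) = -2 - 8 = -10)
y(m(4, -6)) + r(62) = -10 + 62 = 52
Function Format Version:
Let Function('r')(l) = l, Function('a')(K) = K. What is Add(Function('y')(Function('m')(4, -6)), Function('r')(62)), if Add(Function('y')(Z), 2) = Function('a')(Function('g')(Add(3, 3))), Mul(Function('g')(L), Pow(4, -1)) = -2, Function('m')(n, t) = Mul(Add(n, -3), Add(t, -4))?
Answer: 52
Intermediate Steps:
Function('m')(n, t) = Mul(Add(-4, t), Add(-3, n)) (Function('m')(n, t) = Mul(Add(-3, n), Add(-4, t)) = Mul(Add(-4, t), Add(-3, n)))
Function('g')(L) = -8 (Function('g')(L) = Mul(4, -2) = -8)
Function('y')(Z) = -10 (Function('y')(Z) = Add(-2, -8) = -10)
Add(Function('y')(Function('m')(4, -6)), Function('r')(62)) = Add(-10, 62) = 52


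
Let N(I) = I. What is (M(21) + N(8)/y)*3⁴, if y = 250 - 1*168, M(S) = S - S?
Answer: 324/41 ≈ 7.9024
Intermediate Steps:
M(S) = 0
y = 82 (y = 250 - 168 = 82)
(M(21) + N(8)/y)*3⁴ = (0 + 8/82)*3⁴ = (0 + 8*(1/82))*81 = (0 + 4/41)*81 = (4/41)*81 = 324/41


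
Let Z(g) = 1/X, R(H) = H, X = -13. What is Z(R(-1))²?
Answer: 1/169 ≈ 0.0059172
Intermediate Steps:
Z(g) = -1/13 (Z(g) = 1/(-13) = -1/13)
Z(R(-1))² = (-1/13)² = 1/169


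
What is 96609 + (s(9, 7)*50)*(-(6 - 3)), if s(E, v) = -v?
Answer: 97659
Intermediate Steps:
96609 + (s(9, 7)*50)*(-(6 - 3)) = 96609 + (-1*7*50)*(-(6 - 3)) = 96609 + (-7*50)*(-1*3) = 96609 - 350*(-3) = 96609 + 1050 = 97659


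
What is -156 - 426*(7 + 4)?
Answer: -4842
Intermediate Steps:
-156 - 426*(7 + 4) = -156 - 426*11 = -156 - 142*33 = -156 - 4686 = -4842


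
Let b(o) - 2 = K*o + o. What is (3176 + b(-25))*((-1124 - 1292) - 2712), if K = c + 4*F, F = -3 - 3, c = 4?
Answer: -18732584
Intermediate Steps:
F = -6
K = -20 (K = 4 + 4*(-6) = 4 - 24 = -20)
b(o) = 2 - 19*o (b(o) = 2 + (-20*o + o) = 2 - 19*o)
(3176 + b(-25))*((-1124 - 1292) - 2712) = (3176 + (2 - 19*(-25)))*((-1124 - 1292) - 2712) = (3176 + (2 + 475))*(-2416 - 2712) = (3176 + 477)*(-5128) = 3653*(-5128) = -18732584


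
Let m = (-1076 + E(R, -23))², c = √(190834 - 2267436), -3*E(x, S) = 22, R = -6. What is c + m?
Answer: 10562500/9 + 11*I*√17162 ≈ 1.1736e+6 + 1441.0*I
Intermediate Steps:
E(x, S) = -22/3 (E(x, S) = -⅓*22 = -22/3)
c = 11*I*√17162 (c = √(-2076602) = 11*I*√17162 ≈ 1441.0*I)
m = 10562500/9 (m = (-1076 - 22/3)² = (-3250/3)² = 10562500/9 ≈ 1.1736e+6)
c + m = 11*I*√17162 + 10562500/9 = 10562500/9 + 11*I*√17162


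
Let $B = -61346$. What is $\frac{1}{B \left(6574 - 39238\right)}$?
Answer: $\frac{1}{2003805744} \approx 4.9905 \cdot 10^{-10}$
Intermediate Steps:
$\frac{1}{B \left(6574 - 39238\right)} = \frac{1}{\left(-61346\right) \left(6574 - 39238\right)} = - \frac{1}{61346 \left(6574 - 39238\right)} = - \frac{1}{61346 \left(-32664\right)} = \left(- \frac{1}{61346}\right) \left(- \frac{1}{32664}\right) = \frac{1}{2003805744}$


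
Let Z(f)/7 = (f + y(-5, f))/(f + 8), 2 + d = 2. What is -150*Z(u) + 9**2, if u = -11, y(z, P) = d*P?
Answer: -3769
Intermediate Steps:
d = 0 (d = -2 + 2 = 0)
y(z, P) = 0 (y(z, P) = 0*P = 0)
Z(f) = 7*f/(8 + f) (Z(f) = 7*((f + 0)/(f + 8)) = 7*(f/(8 + f)) = 7*f/(8 + f))
-150*Z(u) + 9**2 = -1050*(-11)/(8 - 11) + 9**2 = -1050*(-11)/(-3) + 81 = -1050*(-11)*(-1)/3 + 81 = -150*77/3 + 81 = -3850 + 81 = -3769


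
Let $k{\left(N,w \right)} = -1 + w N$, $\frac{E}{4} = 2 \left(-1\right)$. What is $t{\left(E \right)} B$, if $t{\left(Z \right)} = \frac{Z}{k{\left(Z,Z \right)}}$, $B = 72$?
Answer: $- \frac{64}{7} \approx -9.1429$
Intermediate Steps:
$E = -8$ ($E = 4 \cdot 2 \left(-1\right) = 4 \left(-2\right) = -8$)
$k{\left(N,w \right)} = -1 + N w$
$t{\left(Z \right)} = \frac{Z}{-1 + Z^{2}}$ ($t{\left(Z \right)} = \frac{Z}{-1 + Z Z} = \frac{Z}{-1 + Z^{2}}$)
$t{\left(E \right)} B = - \frac{8}{-1 + \left(-8\right)^{2}} \cdot 72 = - \frac{8}{-1 + 64} \cdot 72 = - \frac{8}{63} \cdot 72 = \left(-8\right) \frac{1}{63} \cdot 72 = \left(- \frac{8}{63}\right) 72 = - \frac{64}{7}$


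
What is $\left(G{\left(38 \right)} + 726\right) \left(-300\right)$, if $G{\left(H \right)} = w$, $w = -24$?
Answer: $-210600$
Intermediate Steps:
$G{\left(H \right)} = -24$
$\left(G{\left(38 \right)} + 726\right) \left(-300\right) = \left(-24 + 726\right) \left(-300\right) = 702 \left(-300\right) = -210600$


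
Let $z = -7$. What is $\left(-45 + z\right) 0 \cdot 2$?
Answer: $0$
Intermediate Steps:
$\left(-45 + z\right) 0 \cdot 2 = \left(-45 - 7\right) 0 \cdot 2 = \left(-52\right) 0 = 0$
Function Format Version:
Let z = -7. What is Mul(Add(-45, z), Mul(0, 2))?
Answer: 0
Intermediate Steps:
Mul(Add(-45, z), Mul(0, 2)) = Mul(Add(-45, -7), Mul(0, 2)) = Mul(-52, 0) = 0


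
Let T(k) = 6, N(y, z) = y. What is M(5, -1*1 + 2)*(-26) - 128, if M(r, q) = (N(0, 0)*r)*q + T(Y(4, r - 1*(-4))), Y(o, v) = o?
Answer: -284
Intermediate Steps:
M(r, q) = 6 (M(r, q) = (0*r)*q + 6 = 0*q + 6 = 0 + 6 = 6)
M(5, -1*1 + 2)*(-26) - 128 = 6*(-26) - 128 = -156 - 128 = -284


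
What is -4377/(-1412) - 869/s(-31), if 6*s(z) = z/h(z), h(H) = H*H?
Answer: 228231585/1412 ≈ 1.6164e+5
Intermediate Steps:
h(H) = H**2
s(z) = 1/(6*z) (s(z) = (z/(z**2))/6 = (z/z**2)/6 = 1/(6*z))
-4377/(-1412) - 869/s(-31) = -4377/(-1412) - 869/((1/6)/(-31)) = -4377*(-1/1412) - 869/((1/6)*(-1/31)) = 4377/1412 - 869/(-1/186) = 4377/1412 - 869*(-186) = 4377/1412 + 161634 = 228231585/1412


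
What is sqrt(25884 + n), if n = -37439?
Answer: I*sqrt(11555) ≈ 107.49*I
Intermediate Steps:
sqrt(25884 + n) = sqrt(25884 - 37439) = sqrt(-11555) = I*sqrt(11555)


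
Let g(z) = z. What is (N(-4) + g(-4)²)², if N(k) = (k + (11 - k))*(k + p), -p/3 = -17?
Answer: 284089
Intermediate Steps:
p = 51 (p = -3*(-17) = 51)
N(k) = 561 + 11*k (N(k) = (k + (11 - k))*(k + 51) = 11*(51 + k) = 561 + 11*k)
(N(-4) + g(-4)²)² = ((561 + 11*(-4)) + (-4)²)² = ((561 - 44) + 16)² = (517 + 16)² = 533² = 284089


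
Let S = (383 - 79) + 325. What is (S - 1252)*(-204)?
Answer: 127092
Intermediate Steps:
S = 629 (S = 304 + 325 = 629)
(S - 1252)*(-204) = (629 - 1252)*(-204) = -623*(-204) = 127092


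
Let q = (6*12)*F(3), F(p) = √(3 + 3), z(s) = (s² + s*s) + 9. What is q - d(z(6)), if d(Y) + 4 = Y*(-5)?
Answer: 409 + 72*√6 ≈ 585.36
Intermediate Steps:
z(s) = 9 + 2*s² (z(s) = (s² + s²) + 9 = 2*s² + 9 = 9 + 2*s²)
F(p) = √6
d(Y) = -4 - 5*Y (d(Y) = -4 + Y*(-5) = -4 - 5*Y)
q = 72*√6 (q = (6*12)*√6 = 72*√6 ≈ 176.36)
q - d(z(6)) = 72*√6 - (-4 - 5*(9 + 2*6²)) = 72*√6 - (-4 - 5*(9 + 2*36)) = 72*√6 - (-4 - 5*(9 + 72)) = 72*√6 - (-4 - 5*81) = 72*√6 - (-4 - 405) = 72*√6 - 1*(-409) = 72*√6 + 409 = 409 + 72*√6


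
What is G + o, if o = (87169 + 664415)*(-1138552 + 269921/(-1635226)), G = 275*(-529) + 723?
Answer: -699645944614808992/817613 ≈ -8.5572e+11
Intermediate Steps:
G = -144752 (G = -145475 + 723 = -144752)
o = -699645826263692016/817613 (o = 751584*(-1138552 + 269921*(-1/1635226)) = 751584*(-1138552 - 269921/1635226) = 751584*(-1861790102673/1635226) = -699645826263692016/817613 ≈ -8.5572e+11)
G + o = -144752 - 699645826263692016/817613 = -699645944614808992/817613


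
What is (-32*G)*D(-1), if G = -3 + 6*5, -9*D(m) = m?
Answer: -96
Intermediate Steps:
D(m) = -m/9
G = 27 (G = -3 + 30 = 27)
(-32*G)*D(-1) = (-32*27)*(-⅑*(-1)) = -864*⅑ = -96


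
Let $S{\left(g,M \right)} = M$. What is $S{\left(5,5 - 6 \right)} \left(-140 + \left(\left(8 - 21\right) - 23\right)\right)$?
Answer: $176$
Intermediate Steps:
$S{\left(5,5 - 6 \right)} \left(-140 + \left(\left(8 - 21\right) - 23\right)\right) = \left(5 - 6\right) \left(-140 + \left(\left(8 - 21\right) - 23\right)\right) = - (-140 - 36) = \left(-1\right) \left(-176\right) = 176$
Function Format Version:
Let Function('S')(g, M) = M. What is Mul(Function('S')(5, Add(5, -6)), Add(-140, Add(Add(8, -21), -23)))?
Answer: 176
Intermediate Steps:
Mul(Function('S')(5, Add(5, -6)), Add(-140, Add(Add(8, -21), -23))) = Mul(Add(5, -6), Add(-140, Add(Add(8, -21), -23))) = Mul(-1, Add(-140, Add(-13, -23))) = Mul(-1, Add(-140, -36)) = Mul(-1, -176) = 176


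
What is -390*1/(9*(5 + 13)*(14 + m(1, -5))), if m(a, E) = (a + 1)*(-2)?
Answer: -13/54 ≈ -0.24074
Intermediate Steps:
m(a, E) = -2 - 2*a (m(a, E) = (1 + a)*(-2) = -2 - 2*a)
-390*1/(9*(5 + 13)*(14 + m(1, -5))) = -390*1/(9*(5 + 13)*(14 + (-2 - 2*1))) = -390*1/(162*(14 + (-2 - 2))) = -390*1/(162*(14 - 4)) = -390/(9*(18*10)) = -390/(9*180) = -390/1620 = -390*1/1620 = -13/54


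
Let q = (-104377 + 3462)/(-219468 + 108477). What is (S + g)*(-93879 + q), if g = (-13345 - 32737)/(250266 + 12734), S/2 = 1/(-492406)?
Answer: 9851571060232571367/598901784708250 ≈ 16449.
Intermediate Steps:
q = 100915/110991 (q = -100915/(-110991) = -100915*(-1/110991) = 100915/110991 ≈ 0.90922)
S = -1/246203 (S = 2/(-492406) = 2*(-1/492406) = -1/246203 ≈ -4.0617e-6)
g = -23041/131500 (g = -46082/263000 = -46082*1/263000 = -23041/131500 ≈ -0.17522)
(S + g)*(-93879 + q) = (-1/246203 - 23041/131500)*(-93879 + 100915/110991) = -5672894823/32375694500*(-10419623174/110991) = 9851571060232571367/598901784708250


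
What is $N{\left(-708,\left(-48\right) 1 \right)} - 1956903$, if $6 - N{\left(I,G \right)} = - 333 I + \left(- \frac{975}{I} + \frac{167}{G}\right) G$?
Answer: $- \frac{129372952}{59} \approx -2.1928 \cdot 10^{6}$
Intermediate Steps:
$N{\left(I,G \right)} = 6 + 333 I - G \left(- \frac{975}{I} + \frac{167}{G}\right)$ ($N{\left(I,G \right)} = 6 - \left(- 333 I + \left(- \frac{975}{I} + \frac{167}{G}\right) G\right) = 6 - \left(- 333 I + G \left(- \frac{975}{I} + \frac{167}{G}\right)\right) = 6 + 333 I - G \left(- \frac{975}{I} + \frac{167}{G}\right)$)
$N{\left(-708,\left(-48\right) 1 \right)} - 1956903 = \left(-161 + 333 \left(-708\right) + \frac{975 \left(\left(-48\right) 1\right)}{-708}\right) - 1956903 = \left(-161 - 235764 + 975 \left(-48\right) \left(- \frac{1}{708}\right)\right) - 1956903 = \left(-161 - 235764 + \frac{3900}{59}\right) - 1956903 = - \frac{13915675}{59} - 1956903 = - \frac{129372952}{59}$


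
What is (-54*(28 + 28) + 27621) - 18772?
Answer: 5825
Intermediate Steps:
(-54*(28 + 28) + 27621) - 18772 = (-54*56 + 27621) - 18772 = (-3024 + 27621) - 18772 = 24597 - 18772 = 5825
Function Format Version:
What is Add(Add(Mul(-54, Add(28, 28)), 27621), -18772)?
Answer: 5825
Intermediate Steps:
Add(Add(Mul(-54, Add(28, 28)), 27621), -18772) = Add(Add(Mul(-54, 56), 27621), -18772) = Add(Add(-3024, 27621), -18772) = Add(24597, -18772) = 5825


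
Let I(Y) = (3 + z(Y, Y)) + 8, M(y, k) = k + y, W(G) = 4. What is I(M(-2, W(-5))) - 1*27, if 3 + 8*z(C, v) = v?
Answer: -129/8 ≈ -16.125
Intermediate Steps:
z(C, v) = -3/8 + v/8
I(Y) = 85/8 + Y/8 (I(Y) = (3 + (-3/8 + Y/8)) + 8 = (21/8 + Y/8) + 8 = 85/8 + Y/8)
I(M(-2, W(-5))) - 1*27 = (85/8 + (4 - 2)/8) - 1*27 = (85/8 + (⅛)*2) - 27 = (85/8 + ¼) - 27 = 87/8 - 27 = -129/8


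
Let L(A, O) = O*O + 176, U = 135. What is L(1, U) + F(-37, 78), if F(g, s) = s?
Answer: 18479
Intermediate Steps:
L(A, O) = 176 + O² (L(A, O) = O² + 176 = 176 + O²)
L(1, U) + F(-37, 78) = (176 + 135²) + 78 = (176 + 18225) + 78 = 18401 + 78 = 18479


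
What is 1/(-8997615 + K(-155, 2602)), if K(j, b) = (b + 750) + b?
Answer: -1/8991661 ≈ -1.1121e-7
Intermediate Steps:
K(j, b) = 750 + 2*b (K(j, b) = (750 + b) + b = 750 + 2*b)
1/(-8997615 + K(-155, 2602)) = 1/(-8997615 + (750 + 2*2602)) = 1/(-8997615 + (750 + 5204)) = 1/(-8997615 + 5954) = 1/(-8991661) = -1/8991661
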